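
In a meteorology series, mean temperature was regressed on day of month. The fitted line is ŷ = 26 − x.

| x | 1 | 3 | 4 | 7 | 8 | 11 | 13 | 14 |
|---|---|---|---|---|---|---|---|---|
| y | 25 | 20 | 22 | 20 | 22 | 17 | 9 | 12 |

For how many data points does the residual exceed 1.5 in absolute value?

4

x=1: ŷ = 26 − 1 = 25; e = 25 − 25 = 0
x=3: ŷ = 26 − 3 = 23; e = 20 − 23 = -3
x=4: ŷ = 26 − 4 = 22; e = 22 − 22 = 0
x=7: ŷ = 26 − 7 = 19; e = 20 − 19 = 1
x=8: ŷ = 26 − 8 = 18; e = 22 − 18 = 4
x=11: ŷ = 26 − 11 = 15; e = 17 − 15 = 2
x=13: ŷ = 26 − 13 = 13; e = 9 − 13 = -4
x=14: ŷ = 26 − 14 = 12; e = 12 − 12 = 0
|e| > 1.5: x=3 (|e|=3), x=8 (|e|=4), x=11 (|e|=2), x=13 (|e|=4) → 4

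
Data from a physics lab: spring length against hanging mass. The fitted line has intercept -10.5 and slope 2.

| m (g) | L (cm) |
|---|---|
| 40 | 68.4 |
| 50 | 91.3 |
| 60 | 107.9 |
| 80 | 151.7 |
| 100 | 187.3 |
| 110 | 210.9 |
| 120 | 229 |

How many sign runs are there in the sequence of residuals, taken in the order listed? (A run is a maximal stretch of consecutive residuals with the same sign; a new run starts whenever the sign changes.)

7 runs

m=40: ŷ = -10.5 + 2·40 = 69.5; r = 68.4 − 69.5 = -1.1
m=50: ŷ = -10.5 + 2·50 = 89.5; r = 91.3 − 89.5 = 1.8
m=60: ŷ = -10.5 + 2·60 = 109.5; r = 107.9 − 109.5 = -1.6
m=80: ŷ = -10.5 + 2·80 = 149.5; r = 151.7 − 149.5 = 2.2
m=100: ŷ = -10.5 + 2·100 = 189.5; r = 187.3 − 189.5 = -2.2
m=110: ŷ = -10.5 + 2·110 = 209.5; r = 210.9 − 209.5 = 1.4
m=120: ŷ = -10.5 + 2·120 = 229.5; r = 229 − 229.5 = -0.5
Signs: − + − + − + −
Runs: −×1, +×1, −×1, +×1, −×1, +×1, −×1 → 7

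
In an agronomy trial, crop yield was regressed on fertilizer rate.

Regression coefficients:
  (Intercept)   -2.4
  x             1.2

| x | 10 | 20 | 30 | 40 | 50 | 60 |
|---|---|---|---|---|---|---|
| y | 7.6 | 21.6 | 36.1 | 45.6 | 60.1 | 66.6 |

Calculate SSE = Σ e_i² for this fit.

x=10: ŷ = -2.4 + 1.2·10 = 9.6; e = 7.6 − 9.6 = -2
x=20: ŷ = -2.4 + 1.2·20 = 21.6; e = 21.6 − 21.6 = 0
x=30: ŷ = -2.4 + 1.2·30 = 33.6; e = 36.1 − 33.6 = 2.5
x=40: ŷ = -2.4 + 1.2·40 = 45.6; e = 45.6 − 45.6 = 0
x=50: ŷ = -2.4 + 1.2·50 = 57.6; e = 60.1 − 57.6 = 2.5
x=60: ŷ = -2.4 + 1.2·60 = 69.6; e = 66.6 − 69.6 = -3
SSE = 4 + 0 + 6.25 + 0 + 6.25 + 9 = 25.5

SSE = 25.5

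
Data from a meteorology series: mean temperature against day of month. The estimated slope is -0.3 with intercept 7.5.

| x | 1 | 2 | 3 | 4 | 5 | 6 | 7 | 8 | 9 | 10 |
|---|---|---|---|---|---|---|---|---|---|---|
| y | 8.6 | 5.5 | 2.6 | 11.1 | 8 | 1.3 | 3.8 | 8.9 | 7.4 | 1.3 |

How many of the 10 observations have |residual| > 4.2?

2

x=1: ŷ = 7.5 − 0.3·1 = 7.2; r = 8.6 − 7.2 = 1.4
x=2: ŷ = 7.5 − 0.3·2 = 6.9; r = 5.5 − 6.9 = -1.4
x=3: ŷ = 7.5 − 0.3·3 = 6.6; r = 2.6 − 6.6 = -4
x=4: ŷ = 7.5 − 0.3·4 = 6.3; r = 11.1 − 6.3 = 4.8
x=5: ŷ = 7.5 − 0.3·5 = 6; r = 8 − 6 = 2
x=6: ŷ = 7.5 − 0.3·6 = 5.7; r = 1.3 − 5.7 = -4.4
x=7: ŷ = 7.5 − 0.3·7 = 5.4; r = 3.8 − 5.4 = -1.6
x=8: ŷ = 7.5 − 0.3·8 = 5.1; r = 8.9 − 5.1 = 3.8
x=9: ŷ = 7.5 − 0.3·9 = 4.8; r = 7.4 − 4.8 = 2.6
x=10: ŷ = 7.5 − 0.3·10 = 4.5; r = 1.3 − 4.5 = -3.2
|r| > 4.2: x=4 (|r|=4.8), x=6 (|r|=4.4) → 2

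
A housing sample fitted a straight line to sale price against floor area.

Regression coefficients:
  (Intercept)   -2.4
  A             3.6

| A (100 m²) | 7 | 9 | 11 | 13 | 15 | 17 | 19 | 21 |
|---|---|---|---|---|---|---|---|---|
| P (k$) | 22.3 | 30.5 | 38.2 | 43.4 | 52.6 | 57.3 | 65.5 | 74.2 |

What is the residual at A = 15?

r = 1

ŷ = -2.4 + 3.6·15 = 51.6
r = 52.6 − 51.6 = 1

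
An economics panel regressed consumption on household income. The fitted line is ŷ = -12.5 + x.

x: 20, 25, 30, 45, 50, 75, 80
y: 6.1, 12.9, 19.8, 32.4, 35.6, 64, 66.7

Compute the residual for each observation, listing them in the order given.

x=20: ŷ = -12.5 + 20 = 7.5; r = 6.1 − 7.5 = -1.4
x=25: ŷ = -12.5 + 25 = 12.5; r = 12.9 − 12.5 = 0.4
x=30: ŷ = -12.5 + 30 = 17.5; r = 19.8 − 17.5 = 2.3
x=45: ŷ = -12.5 + 45 = 32.5; r = 32.4 − 32.5 = -0.1
x=50: ŷ = -12.5 + 50 = 37.5; r = 35.6 − 37.5 = -1.9
x=75: ŷ = -12.5 + 75 = 62.5; r = 64 − 62.5 = 1.5
x=80: ŷ = -12.5 + 80 = 67.5; r = 66.7 − 67.5 = -0.8

-1.4, 0.4, 2.3, -0.1, -1.9, 1.5, -0.8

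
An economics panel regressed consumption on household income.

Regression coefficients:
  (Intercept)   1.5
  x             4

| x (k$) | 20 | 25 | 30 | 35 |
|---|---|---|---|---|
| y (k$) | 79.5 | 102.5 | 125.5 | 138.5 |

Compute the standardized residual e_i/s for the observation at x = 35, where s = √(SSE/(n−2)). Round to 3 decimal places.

-0.775

x=20: ŷ = 1.5 + 4·20 = 81.5; e = 79.5 − 81.5 = -2
x=25: ŷ = 1.5 + 4·25 = 101.5; e = 102.5 − 101.5 = 1
x=30: ŷ = 1.5 + 4·30 = 121.5; e = 125.5 − 121.5 = 4
x=35: ŷ = 1.5 + 4·35 = 141.5; e = 138.5 − 141.5 = -3
SSE = 4 + 1 + 16 + 9 = 30
s = √(30/2) = 3.87298
e/s = -3 / 3.87298 = -0.775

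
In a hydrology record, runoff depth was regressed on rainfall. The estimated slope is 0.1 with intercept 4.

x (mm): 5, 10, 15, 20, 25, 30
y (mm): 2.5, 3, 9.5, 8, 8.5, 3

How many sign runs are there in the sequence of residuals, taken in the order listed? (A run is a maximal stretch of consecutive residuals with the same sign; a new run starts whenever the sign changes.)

3 runs

x=5: ŷ = 4 + 0.1·5 = 4.5; e = 2.5 − 4.5 = -2
x=10: ŷ = 4 + 0.1·10 = 5; e = 3 − 5 = -2
x=15: ŷ = 4 + 0.1·15 = 5.5; e = 9.5 − 5.5 = 4
x=20: ŷ = 4 + 0.1·20 = 6; e = 8 − 6 = 2
x=25: ŷ = 4 + 0.1·25 = 6.5; e = 8.5 − 6.5 = 2
x=30: ŷ = 4 + 0.1·30 = 7; e = 3 − 7 = -4
Signs: − − + + + −
Runs: −×2, +×3, −×1 → 3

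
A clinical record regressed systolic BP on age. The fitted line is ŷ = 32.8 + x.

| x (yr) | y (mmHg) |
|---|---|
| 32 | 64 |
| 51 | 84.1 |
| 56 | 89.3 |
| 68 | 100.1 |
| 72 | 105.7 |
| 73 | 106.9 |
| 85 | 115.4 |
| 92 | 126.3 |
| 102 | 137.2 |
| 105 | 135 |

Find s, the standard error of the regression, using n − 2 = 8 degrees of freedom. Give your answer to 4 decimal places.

x=32: ŷ = 32.8 + 32 = 64.8; e = 64 − 64.8 = -0.8
x=51: ŷ = 32.8 + 51 = 83.8; e = 84.1 − 83.8 = 0.3
x=56: ŷ = 32.8 + 56 = 88.8; e = 89.3 − 88.8 = 0.5
x=68: ŷ = 32.8 + 68 = 100.8; e = 100.1 − 100.8 = -0.7
x=72: ŷ = 32.8 + 72 = 104.8; e = 105.7 − 104.8 = 0.9
x=73: ŷ = 32.8 + 73 = 105.8; e = 106.9 − 105.8 = 1.1
x=85: ŷ = 32.8 + 85 = 117.8; e = 115.4 − 117.8 = -2.4
x=92: ŷ = 32.8 + 92 = 124.8; e = 126.3 − 124.8 = 1.5
x=102: ŷ = 32.8 + 102 = 134.8; e = 137.2 − 134.8 = 2.4
x=105: ŷ = 32.8 + 105 = 137.8; e = 135 − 137.8 = -2.8
SSE = 0.64 + 0.09 + 0.25 + 0.49 + 0.81 + 1.21 + 5.76 + 2.25 + 5.76 + 7.84 = 25.1
s = √(25.1/8) = √3.1375 ≈ 1.7713

s = 1.7713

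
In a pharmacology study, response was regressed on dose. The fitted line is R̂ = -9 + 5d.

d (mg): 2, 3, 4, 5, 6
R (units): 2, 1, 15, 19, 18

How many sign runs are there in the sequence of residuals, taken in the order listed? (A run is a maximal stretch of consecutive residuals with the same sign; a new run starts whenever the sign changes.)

4 runs

d=2: R̂ = -9 + 5·2 = 1; e = 2 − 1 = 1
d=3: R̂ = -9 + 5·3 = 6; e = 1 − 6 = -5
d=4: R̂ = -9 + 5·4 = 11; e = 15 − 11 = 4
d=5: R̂ = -9 + 5·5 = 16; e = 19 − 16 = 3
d=6: R̂ = -9 + 5·6 = 21; e = 18 − 21 = -3
Signs: + − + + −
Runs: +×1, −×1, +×2, −×1 → 4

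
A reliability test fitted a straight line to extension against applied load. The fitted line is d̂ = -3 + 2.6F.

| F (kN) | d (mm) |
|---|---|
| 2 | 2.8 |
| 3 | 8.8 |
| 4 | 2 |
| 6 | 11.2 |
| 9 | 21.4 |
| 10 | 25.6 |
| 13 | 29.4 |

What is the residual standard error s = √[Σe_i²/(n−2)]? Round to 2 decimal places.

F=2: d̂ = -3 + 2.6·2 = 2.2; e = 2.8 − 2.2 = 0.6
F=3: d̂ = -3 + 2.6·3 = 4.8; e = 8.8 − 4.8 = 4
F=4: d̂ = -3 + 2.6·4 = 7.4; e = 2 − 7.4 = -5.4
F=6: d̂ = -3 + 2.6·6 = 12.6; e = 11.2 − 12.6 = -1.4
F=9: d̂ = -3 + 2.6·9 = 20.4; e = 21.4 − 20.4 = 1
F=10: d̂ = -3 + 2.6·10 = 23; e = 25.6 − 23 = 2.6
F=13: d̂ = -3 + 2.6·13 = 30.8; e = 29.4 − 30.8 = -1.4
SSE = 0.36 + 16 + 29.16 + 1.96 + 1 + 6.76 + 1.96 = 57.2
s = √(57.2/5) = √11.44 ≈ 3.38

s = 3.38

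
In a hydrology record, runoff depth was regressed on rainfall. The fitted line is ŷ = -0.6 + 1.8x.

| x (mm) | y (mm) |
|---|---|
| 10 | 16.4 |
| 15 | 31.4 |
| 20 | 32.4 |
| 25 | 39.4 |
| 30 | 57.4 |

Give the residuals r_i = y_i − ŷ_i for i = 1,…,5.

-1, 5, -3, -5, 4

x=10: ŷ = -0.6 + 1.8·10 = 17.4; r = 16.4 − 17.4 = -1
x=15: ŷ = -0.6 + 1.8·15 = 26.4; r = 31.4 − 26.4 = 5
x=20: ŷ = -0.6 + 1.8·20 = 35.4; r = 32.4 − 35.4 = -3
x=25: ŷ = -0.6 + 1.8·25 = 44.4; r = 39.4 − 44.4 = -5
x=30: ŷ = -0.6 + 1.8·30 = 53.4; r = 57.4 − 53.4 = 4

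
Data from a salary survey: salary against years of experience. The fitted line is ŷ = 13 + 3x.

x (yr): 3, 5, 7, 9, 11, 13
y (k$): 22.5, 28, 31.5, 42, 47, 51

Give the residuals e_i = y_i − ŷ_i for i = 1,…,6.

x=3: ŷ = 13 + 3·3 = 22; e = 22.5 − 22 = 0.5
x=5: ŷ = 13 + 3·5 = 28; e = 28 − 28 = 0
x=7: ŷ = 13 + 3·7 = 34; e = 31.5 − 34 = -2.5
x=9: ŷ = 13 + 3·9 = 40; e = 42 − 40 = 2
x=11: ŷ = 13 + 3·11 = 46; e = 47 − 46 = 1
x=13: ŷ = 13 + 3·13 = 52; e = 51 − 52 = -1

0.5, 0, -2.5, 2, 1, -1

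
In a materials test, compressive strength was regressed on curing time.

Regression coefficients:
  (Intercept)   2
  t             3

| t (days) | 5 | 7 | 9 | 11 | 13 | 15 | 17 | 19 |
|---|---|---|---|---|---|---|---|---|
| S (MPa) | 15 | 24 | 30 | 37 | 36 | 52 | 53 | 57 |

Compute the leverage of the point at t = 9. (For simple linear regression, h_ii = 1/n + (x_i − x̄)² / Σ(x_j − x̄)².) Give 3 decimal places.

h = 0.179

t̄ = (5 + 7 + 9 + 11 + 13 + 15 + 17 + 19)/8 = 12
Σ(t − t̄)² = 49 + 25 + 9 + 1 + 1 + 9 + 25 + 49 = 168
h = 1/8 + (-3)²/168 = 0.125 + 0.0535714 = 0.179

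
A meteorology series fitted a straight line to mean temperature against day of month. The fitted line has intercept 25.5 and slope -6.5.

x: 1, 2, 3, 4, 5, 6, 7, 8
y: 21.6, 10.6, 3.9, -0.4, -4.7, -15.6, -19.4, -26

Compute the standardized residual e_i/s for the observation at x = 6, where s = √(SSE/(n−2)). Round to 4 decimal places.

-1.0267

x=1: ŷ = 25.5 − 6.5·1 = 19; e = 21.6 − 19 = 2.6
x=2: ŷ = 25.5 − 6.5·2 = 12.5; e = 10.6 − 12.5 = -1.9
x=3: ŷ = 25.5 − 6.5·3 = 6; e = 3.9 − 6 = -2.1
x=4: ŷ = 25.5 − 6.5·4 = -0.5; e = -0.4 − (-0.5) = 0.1
x=5: ŷ = 25.5 − 6.5·5 = -7; e = -4.7 − (-7) = 2.3
x=6: ŷ = 25.5 − 6.5·6 = -13.5; e = -15.6 − (-13.5) = -2.1
x=7: ŷ = 25.5 − 6.5·7 = -20; e = -19.4 − (-20) = 0.6
x=8: ŷ = 25.5 − 6.5·8 = -26.5; e = -26 − (-26.5) = 0.5
SSE = 6.76 + 3.61 + 4.41 + 0.01 + 5.29 + 4.41 + 0.36 + 0.25 = 25.1
s = √(25.1/6) = 2.04532
e/s = -2.1 / 2.04532 = -1.0267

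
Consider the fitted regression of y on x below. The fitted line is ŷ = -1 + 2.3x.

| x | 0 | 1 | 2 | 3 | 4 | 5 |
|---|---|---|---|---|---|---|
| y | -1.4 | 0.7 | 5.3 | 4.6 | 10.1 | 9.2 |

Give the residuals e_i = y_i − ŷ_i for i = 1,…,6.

-0.4, -0.6, 1.7, -1.3, 1.9, -1.3

x=0: ŷ = -1 + 2.3·0 = -1; e = -1.4 − (-1) = -0.4
x=1: ŷ = -1 + 2.3·1 = 1.3; e = 0.7 − 1.3 = -0.6
x=2: ŷ = -1 + 2.3·2 = 3.6; e = 5.3 − 3.6 = 1.7
x=3: ŷ = -1 + 2.3·3 = 5.9; e = 4.6 − 5.9 = -1.3
x=4: ŷ = -1 + 2.3·4 = 8.2; e = 10.1 − 8.2 = 1.9
x=5: ŷ = -1 + 2.3·5 = 10.5; e = 9.2 − 10.5 = -1.3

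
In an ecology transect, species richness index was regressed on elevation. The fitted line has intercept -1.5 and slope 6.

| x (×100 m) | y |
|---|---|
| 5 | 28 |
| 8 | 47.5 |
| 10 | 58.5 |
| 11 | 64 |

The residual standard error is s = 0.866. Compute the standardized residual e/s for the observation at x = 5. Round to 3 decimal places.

-0.577

ŷ = -1.5 + 6·5 = 28.5
e = 28 − 28.5 = -0.5
e/s = -0.5 / 0.866 = -0.577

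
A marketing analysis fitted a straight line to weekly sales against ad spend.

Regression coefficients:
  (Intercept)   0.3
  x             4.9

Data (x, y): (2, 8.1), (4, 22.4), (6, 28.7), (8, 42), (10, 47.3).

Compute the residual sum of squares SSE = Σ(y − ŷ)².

x=2: ŷ = 0.3 + 4.9·2 = 10.1; r = 8.1 − 10.1 = -2
x=4: ŷ = 0.3 + 4.9·4 = 19.9; r = 22.4 − 19.9 = 2.5
x=6: ŷ = 0.3 + 4.9·6 = 29.7; r = 28.7 − 29.7 = -1
x=8: ŷ = 0.3 + 4.9·8 = 39.5; r = 42 − 39.5 = 2.5
x=10: ŷ = 0.3 + 4.9·10 = 49.3; r = 47.3 − 49.3 = -2
SSE = 4 + 6.25 + 1 + 6.25 + 4 = 21.5

SSE = 21.5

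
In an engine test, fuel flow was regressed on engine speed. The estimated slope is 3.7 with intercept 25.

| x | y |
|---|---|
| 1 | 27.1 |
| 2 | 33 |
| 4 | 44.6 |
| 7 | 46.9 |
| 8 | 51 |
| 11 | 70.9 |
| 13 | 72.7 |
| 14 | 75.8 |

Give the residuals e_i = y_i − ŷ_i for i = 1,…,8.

x=1: ŷ = 25 + 3.7·1 = 28.7; e = 27.1 − 28.7 = -1.6
x=2: ŷ = 25 + 3.7·2 = 32.4; e = 33 − 32.4 = 0.6
x=4: ŷ = 25 + 3.7·4 = 39.8; e = 44.6 − 39.8 = 4.8
x=7: ŷ = 25 + 3.7·7 = 50.9; e = 46.9 − 50.9 = -4
x=8: ŷ = 25 + 3.7·8 = 54.6; e = 51 − 54.6 = -3.6
x=11: ŷ = 25 + 3.7·11 = 65.7; e = 70.9 − 65.7 = 5.2
x=13: ŷ = 25 + 3.7·13 = 73.1; e = 72.7 − 73.1 = -0.4
x=14: ŷ = 25 + 3.7·14 = 76.8; e = 75.8 − 76.8 = -1

-1.6, 0.6, 4.8, -4, -3.6, 5.2, -0.4, -1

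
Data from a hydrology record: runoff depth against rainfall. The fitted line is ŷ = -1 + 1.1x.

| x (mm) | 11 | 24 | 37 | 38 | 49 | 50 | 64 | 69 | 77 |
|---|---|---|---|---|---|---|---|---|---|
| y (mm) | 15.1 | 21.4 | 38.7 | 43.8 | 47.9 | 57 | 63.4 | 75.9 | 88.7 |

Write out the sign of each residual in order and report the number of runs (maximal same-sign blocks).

7 runs

x=11: ŷ = -1 + 1.1·11 = 11.1; e = 15.1 − 11.1 = 4
x=24: ŷ = -1 + 1.1·24 = 25.4; e = 21.4 − 25.4 = -4
x=37: ŷ = -1 + 1.1·37 = 39.7; e = 38.7 − 39.7 = -1
x=38: ŷ = -1 + 1.1·38 = 40.8; e = 43.8 − 40.8 = 3
x=49: ŷ = -1 + 1.1·49 = 52.9; e = 47.9 − 52.9 = -5
x=50: ŷ = -1 + 1.1·50 = 54; e = 57 − 54 = 3
x=64: ŷ = -1 + 1.1·64 = 69.4; e = 63.4 − 69.4 = -6
x=69: ŷ = -1 + 1.1·69 = 74.9; e = 75.9 − 74.9 = 1
x=77: ŷ = -1 + 1.1·77 = 83.7; e = 88.7 − 83.7 = 5
Signs: + − − + − + − + +
Runs: +×1, −×2, +×1, −×1, +×1, −×1, +×2 → 7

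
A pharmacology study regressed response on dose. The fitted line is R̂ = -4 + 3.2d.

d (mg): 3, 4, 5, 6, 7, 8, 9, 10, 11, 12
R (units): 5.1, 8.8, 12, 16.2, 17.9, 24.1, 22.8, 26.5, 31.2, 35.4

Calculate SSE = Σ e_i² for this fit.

SSE = 15

d=3: R̂ = -4 + 3.2·3 = 5.6; e = 5.1 − 5.6 = -0.5
d=4: R̂ = -4 + 3.2·4 = 8.8; e = 8.8 − 8.8 = 0
d=5: R̂ = -4 + 3.2·5 = 12; e = 12 − 12 = 0
d=6: R̂ = -4 + 3.2·6 = 15.2; e = 16.2 − 15.2 = 1
d=7: R̂ = -4 + 3.2·7 = 18.4; e = 17.9 − 18.4 = -0.5
d=8: R̂ = -4 + 3.2·8 = 21.6; e = 24.1 − 21.6 = 2.5
d=9: R̂ = -4 + 3.2·9 = 24.8; e = 22.8 − 24.8 = -2
d=10: R̂ = -4 + 3.2·10 = 28; e = 26.5 − 28 = -1.5
d=11: R̂ = -4 + 3.2·11 = 31.2; e = 31.2 − 31.2 = 0
d=12: R̂ = -4 + 3.2·12 = 34.4; e = 35.4 − 34.4 = 1
SSE = 0.25 + 0 + 0 + 1 + 0.25 + 6.25 + 4 + 2.25 + 0 + 1 = 15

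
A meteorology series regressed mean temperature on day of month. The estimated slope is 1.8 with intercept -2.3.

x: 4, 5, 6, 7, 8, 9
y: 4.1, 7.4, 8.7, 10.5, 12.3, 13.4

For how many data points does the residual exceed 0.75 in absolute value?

x=4: ŷ = -2.3 + 1.8·4 = 4.9; e = 4.1 − 4.9 = -0.8
x=5: ŷ = -2.3 + 1.8·5 = 6.7; e = 7.4 − 6.7 = 0.7
x=6: ŷ = -2.3 + 1.8·6 = 8.5; e = 8.7 − 8.5 = 0.2
x=7: ŷ = -2.3 + 1.8·7 = 10.3; e = 10.5 − 10.3 = 0.2
x=8: ŷ = -2.3 + 1.8·8 = 12.1; e = 12.3 − 12.1 = 0.2
x=9: ŷ = -2.3 + 1.8·9 = 13.9; e = 13.4 − 13.9 = -0.5
|e| > 0.75: x=4 (|e|=0.8) → 1

1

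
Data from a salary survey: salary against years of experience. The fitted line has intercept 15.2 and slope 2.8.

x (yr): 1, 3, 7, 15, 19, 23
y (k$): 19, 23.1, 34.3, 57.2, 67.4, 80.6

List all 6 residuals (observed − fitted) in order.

x=1: ŷ = 15.2 + 2.8·1 = 18; r = 19 − 18 = 1
x=3: ŷ = 15.2 + 2.8·3 = 23.6; r = 23.1 − 23.6 = -0.5
x=7: ŷ = 15.2 + 2.8·7 = 34.8; r = 34.3 − 34.8 = -0.5
x=15: ŷ = 15.2 + 2.8·15 = 57.2; r = 57.2 − 57.2 = 0
x=19: ŷ = 15.2 + 2.8·19 = 68.4; r = 67.4 − 68.4 = -1
x=23: ŷ = 15.2 + 2.8·23 = 79.6; r = 80.6 − 79.6 = 1

1, -0.5, -0.5, 0, -1, 1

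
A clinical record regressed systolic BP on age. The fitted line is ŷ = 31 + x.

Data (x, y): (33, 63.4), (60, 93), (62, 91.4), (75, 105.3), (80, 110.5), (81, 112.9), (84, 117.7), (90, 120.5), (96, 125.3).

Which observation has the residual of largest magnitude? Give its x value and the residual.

x=33: ŷ = 31 + 33 = 64; e = 63.4 − 64 = -0.6
x=60: ŷ = 31 + 60 = 91; e = 93 − 91 = 2
x=62: ŷ = 31 + 62 = 93; e = 91.4 − 93 = -1.6
x=75: ŷ = 31 + 75 = 106; e = 105.3 − 106 = -0.7
x=80: ŷ = 31 + 80 = 111; e = 110.5 − 111 = -0.5
x=81: ŷ = 31 + 81 = 112; e = 112.9 − 112 = 0.9
x=84: ŷ = 31 + 84 = 115; e = 117.7 − 115 = 2.7
x=90: ŷ = 31 + 90 = 121; e = 120.5 − 121 = -0.5
x=96: ŷ = 31 + 96 = 127; e = 125.3 − 127 = -1.7
Largest |e| is 2.7 at x = 84, residual 2.7.

x = 84, e = 2.7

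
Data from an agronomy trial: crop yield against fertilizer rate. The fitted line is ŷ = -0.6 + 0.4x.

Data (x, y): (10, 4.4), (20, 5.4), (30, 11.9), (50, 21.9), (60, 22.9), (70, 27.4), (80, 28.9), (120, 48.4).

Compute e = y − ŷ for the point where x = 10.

ŷ = -0.6 + 0.4·10 = 3.4
e = 4.4 − 3.4 = 1

e = 1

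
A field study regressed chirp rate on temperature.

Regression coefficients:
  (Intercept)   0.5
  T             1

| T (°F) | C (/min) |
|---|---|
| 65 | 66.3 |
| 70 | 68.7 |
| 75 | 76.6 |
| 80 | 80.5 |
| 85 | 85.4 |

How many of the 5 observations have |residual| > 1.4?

1

T=65: Ĉ = 0.5 + 65 = 65.5; e = 66.3 − 65.5 = 0.8
T=70: Ĉ = 0.5 + 70 = 70.5; e = 68.7 − 70.5 = -1.8
T=75: Ĉ = 0.5 + 75 = 75.5; e = 76.6 − 75.5 = 1.1
T=80: Ĉ = 0.5 + 80 = 80.5; e = 80.5 − 80.5 = 0
T=85: Ĉ = 0.5 + 85 = 85.5; e = 85.4 − 85.5 = -0.1
|e| > 1.4: T=70 (|e|=1.8) → 1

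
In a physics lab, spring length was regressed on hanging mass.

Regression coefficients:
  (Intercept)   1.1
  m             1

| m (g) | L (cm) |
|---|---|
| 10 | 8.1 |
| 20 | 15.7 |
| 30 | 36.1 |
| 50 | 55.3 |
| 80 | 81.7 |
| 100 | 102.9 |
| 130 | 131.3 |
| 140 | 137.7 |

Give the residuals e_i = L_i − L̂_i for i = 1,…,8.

m=10: L̂ = 1.1 + 10 = 11.1; e = 8.1 − 11.1 = -3
m=20: L̂ = 1.1 + 20 = 21.1; e = 15.7 − 21.1 = -5.4
m=30: L̂ = 1.1 + 30 = 31.1; e = 36.1 − 31.1 = 5
m=50: L̂ = 1.1 + 50 = 51.1; e = 55.3 − 51.1 = 4.2
m=80: L̂ = 1.1 + 80 = 81.1; e = 81.7 − 81.1 = 0.6
m=100: L̂ = 1.1 + 100 = 101.1; e = 102.9 − 101.1 = 1.8
m=130: L̂ = 1.1 + 130 = 131.1; e = 131.3 − 131.1 = 0.2
m=140: L̂ = 1.1 + 140 = 141.1; e = 137.7 − 141.1 = -3.4

-3, -5.4, 5, 4.2, 0.6, 1.8, 0.2, -3.4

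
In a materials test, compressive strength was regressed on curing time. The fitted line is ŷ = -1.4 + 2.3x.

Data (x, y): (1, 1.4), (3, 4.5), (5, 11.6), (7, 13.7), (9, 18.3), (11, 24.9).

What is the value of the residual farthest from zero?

x=1: ŷ = -1.4 + 2.3·1 = 0.9; e = 1.4 − 0.9 = 0.5
x=3: ŷ = -1.4 + 2.3·3 = 5.5; e = 4.5 − 5.5 = -1
x=5: ŷ = -1.4 + 2.3·5 = 10.1; e = 11.6 − 10.1 = 1.5
x=7: ŷ = -1.4 + 2.3·7 = 14.7; e = 13.7 − 14.7 = -1
x=9: ŷ = -1.4 + 2.3·9 = 19.3; e = 18.3 − 19.3 = -1
x=11: ŷ = -1.4 + 2.3·11 = 23.9; e = 24.9 − 23.9 = 1
Largest |e| is 1.5 at x = 5, residual 1.5.

e = 1.5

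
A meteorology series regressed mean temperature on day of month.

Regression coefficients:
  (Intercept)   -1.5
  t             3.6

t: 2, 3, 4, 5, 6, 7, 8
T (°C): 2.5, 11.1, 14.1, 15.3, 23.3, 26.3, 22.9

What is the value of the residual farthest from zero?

t=2: ŷ = -1.5 + 3.6·2 = 5.7; r = 2.5 − 5.7 = -3.2
t=3: ŷ = -1.5 + 3.6·3 = 9.3; r = 11.1 − 9.3 = 1.8
t=4: ŷ = -1.5 + 3.6·4 = 12.9; r = 14.1 − 12.9 = 1.2
t=5: ŷ = -1.5 + 3.6·5 = 16.5; r = 15.3 − 16.5 = -1.2
t=6: ŷ = -1.5 + 3.6·6 = 20.1; r = 23.3 − 20.1 = 3.2
t=7: ŷ = -1.5 + 3.6·7 = 23.7; r = 26.3 − 23.7 = 2.6
t=8: ŷ = -1.5 + 3.6·8 = 27.3; r = 22.9 − 27.3 = -4.4
Largest |r| is 4.4 at t = 8, residual -4.4.

r = -4.4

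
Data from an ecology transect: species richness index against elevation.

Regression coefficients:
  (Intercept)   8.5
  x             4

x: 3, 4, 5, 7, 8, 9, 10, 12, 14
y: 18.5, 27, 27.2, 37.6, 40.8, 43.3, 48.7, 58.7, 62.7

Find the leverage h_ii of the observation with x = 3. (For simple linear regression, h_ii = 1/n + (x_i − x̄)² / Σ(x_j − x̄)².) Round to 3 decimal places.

h = 0.343

x̄ = (3 + 4 + 5 + 7 + 8 + 9 + 10 + 12 + 14)/9 = 8
Σ(x − x̄)² = 25 + 16 + 9 + 1 + 0 + 1 + 4 + 16 + 36 = 108
h = 1/9 + (-5)²/108 = 0.111111 + 0.231481 = 0.343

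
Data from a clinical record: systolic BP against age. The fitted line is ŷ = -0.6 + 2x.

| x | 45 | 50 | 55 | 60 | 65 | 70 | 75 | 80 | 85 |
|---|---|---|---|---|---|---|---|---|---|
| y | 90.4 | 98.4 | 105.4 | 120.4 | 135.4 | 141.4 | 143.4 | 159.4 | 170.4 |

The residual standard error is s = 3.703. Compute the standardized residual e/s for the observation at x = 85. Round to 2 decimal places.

0.27

ŷ = -0.6 + 2·85 = 169.4
e = 170.4 − 169.4 = 1
e/s = 1 / 3.703 = 0.27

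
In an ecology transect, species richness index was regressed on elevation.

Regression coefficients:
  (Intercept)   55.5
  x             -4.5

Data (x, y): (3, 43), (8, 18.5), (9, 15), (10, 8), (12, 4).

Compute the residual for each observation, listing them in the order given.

1, -1, 0, -2.5, 2.5

x=3: ŷ = 55.5 − 4.5·3 = 42; r = 43 − 42 = 1
x=8: ŷ = 55.5 − 4.5·8 = 19.5; r = 18.5 − 19.5 = -1
x=9: ŷ = 55.5 − 4.5·9 = 15; r = 15 − 15 = 0
x=10: ŷ = 55.5 − 4.5·10 = 10.5; r = 8 − 10.5 = -2.5
x=12: ŷ = 55.5 − 4.5·12 = 1.5; r = 4 − 1.5 = 2.5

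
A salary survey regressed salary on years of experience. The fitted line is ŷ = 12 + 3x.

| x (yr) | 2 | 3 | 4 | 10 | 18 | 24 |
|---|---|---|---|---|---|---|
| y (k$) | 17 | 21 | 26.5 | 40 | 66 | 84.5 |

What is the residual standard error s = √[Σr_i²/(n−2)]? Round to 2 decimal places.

s = 1.70

x=2: ŷ = 12 + 3·2 = 18; r = 17 − 18 = -1
x=3: ŷ = 12 + 3·3 = 21; r = 21 − 21 = 0
x=4: ŷ = 12 + 3·4 = 24; r = 26.5 − 24 = 2.5
x=10: ŷ = 12 + 3·10 = 42; r = 40 − 42 = -2
x=18: ŷ = 12 + 3·18 = 66; r = 66 − 66 = 0
x=24: ŷ = 12 + 3·24 = 84; r = 84.5 − 84 = 0.5
SSE = 1 + 0 + 6.25 + 4 + 0 + 0.25 = 11.5
s = √(11.5/4) = √2.875 ≈ 1.70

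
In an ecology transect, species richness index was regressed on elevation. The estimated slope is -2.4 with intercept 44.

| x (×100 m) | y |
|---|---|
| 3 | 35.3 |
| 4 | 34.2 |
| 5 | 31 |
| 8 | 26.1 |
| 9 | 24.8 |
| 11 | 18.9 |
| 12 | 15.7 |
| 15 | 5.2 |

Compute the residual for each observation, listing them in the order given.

-1.5, -0.2, -1, 1.3, 2.4, 1.3, 0.5, -2.8

x=3: ŷ = 44 − 2.4·3 = 36.8; r = 35.3 − 36.8 = -1.5
x=4: ŷ = 44 − 2.4·4 = 34.4; r = 34.2 − 34.4 = -0.2
x=5: ŷ = 44 − 2.4·5 = 32; r = 31 − 32 = -1
x=8: ŷ = 44 − 2.4·8 = 24.8; r = 26.1 − 24.8 = 1.3
x=9: ŷ = 44 − 2.4·9 = 22.4; r = 24.8 − 22.4 = 2.4
x=11: ŷ = 44 − 2.4·11 = 17.6; r = 18.9 − 17.6 = 1.3
x=12: ŷ = 44 − 2.4·12 = 15.2; r = 15.7 − 15.2 = 0.5
x=15: ŷ = 44 − 2.4·15 = 8; r = 5.2 − 8 = -2.8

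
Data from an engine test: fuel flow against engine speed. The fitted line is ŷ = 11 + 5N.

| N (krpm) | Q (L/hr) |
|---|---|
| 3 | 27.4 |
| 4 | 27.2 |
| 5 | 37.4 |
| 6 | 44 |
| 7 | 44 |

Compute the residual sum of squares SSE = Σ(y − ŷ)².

N=3: ŷ = 11 + 5·3 = 26; r = 27.4 − 26 = 1.4
N=4: ŷ = 11 + 5·4 = 31; r = 27.2 − 31 = -3.8
N=5: ŷ = 11 + 5·5 = 36; r = 37.4 − 36 = 1.4
N=6: ŷ = 11 + 5·6 = 41; r = 44 − 41 = 3
N=7: ŷ = 11 + 5·7 = 46; r = 44 − 46 = -2
SSE = 1.96 + 14.44 + 1.96 + 9 + 4 = 31.36

SSE = 31.36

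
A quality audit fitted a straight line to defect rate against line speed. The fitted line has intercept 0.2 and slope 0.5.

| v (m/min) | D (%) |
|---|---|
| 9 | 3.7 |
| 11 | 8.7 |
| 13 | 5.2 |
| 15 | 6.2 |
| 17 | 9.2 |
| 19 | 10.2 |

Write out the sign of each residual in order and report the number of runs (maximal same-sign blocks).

4 runs

v=9: ŷ = 0.2 + 0.5·9 = 4.7; e = 3.7 − 4.7 = -1
v=11: ŷ = 0.2 + 0.5·11 = 5.7; e = 8.7 − 5.7 = 3
v=13: ŷ = 0.2 + 0.5·13 = 6.7; e = 5.2 − 6.7 = -1.5
v=15: ŷ = 0.2 + 0.5·15 = 7.7; e = 6.2 − 7.7 = -1.5
v=17: ŷ = 0.2 + 0.5·17 = 8.7; e = 9.2 − 8.7 = 0.5
v=19: ŷ = 0.2 + 0.5·19 = 9.7; e = 10.2 − 9.7 = 0.5
Signs: − + − − + +
Runs: −×1, +×1, −×2, +×2 → 4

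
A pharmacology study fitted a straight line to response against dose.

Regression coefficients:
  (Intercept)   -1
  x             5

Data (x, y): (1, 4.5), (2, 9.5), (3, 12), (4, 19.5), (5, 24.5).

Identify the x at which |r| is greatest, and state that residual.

x=1: ŷ = -1 + 5·1 = 4; r = 4.5 − 4 = 0.5
x=2: ŷ = -1 + 5·2 = 9; r = 9.5 − 9 = 0.5
x=3: ŷ = -1 + 5·3 = 14; r = 12 − 14 = -2
x=4: ŷ = -1 + 5·4 = 19; r = 19.5 − 19 = 0.5
x=5: ŷ = -1 + 5·5 = 24; r = 24.5 − 24 = 0.5
Largest |r| is 2 at x = 3, residual -2.

x = 3, r = -2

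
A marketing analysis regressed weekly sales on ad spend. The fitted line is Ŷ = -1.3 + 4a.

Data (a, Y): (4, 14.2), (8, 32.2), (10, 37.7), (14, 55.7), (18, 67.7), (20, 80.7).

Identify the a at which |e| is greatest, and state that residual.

a = 18, e = -3

a=4: Ŷ = -1.3 + 4·4 = 14.7; e = 14.2 − 14.7 = -0.5
a=8: Ŷ = -1.3 + 4·8 = 30.7; e = 32.2 − 30.7 = 1.5
a=10: Ŷ = -1.3 + 4·10 = 38.7; e = 37.7 − 38.7 = -1
a=14: Ŷ = -1.3 + 4·14 = 54.7; e = 55.7 − 54.7 = 1
a=18: Ŷ = -1.3 + 4·18 = 70.7; e = 67.7 − 70.7 = -3
a=20: Ŷ = -1.3 + 4·20 = 78.7; e = 80.7 − 78.7 = 2
Largest |e| is 3 at a = 18, residual -3.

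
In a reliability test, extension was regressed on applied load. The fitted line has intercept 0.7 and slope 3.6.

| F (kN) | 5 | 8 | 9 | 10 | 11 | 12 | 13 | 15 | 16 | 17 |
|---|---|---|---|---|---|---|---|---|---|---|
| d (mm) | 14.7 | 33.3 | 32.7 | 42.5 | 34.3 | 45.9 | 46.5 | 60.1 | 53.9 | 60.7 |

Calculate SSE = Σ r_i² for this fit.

F=5: d̂ = 0.7 + 3.6·5 = 18.7; r = 14.7 − 18.7 = -4
F=8: d̂ = 0.7 + 3.6·8 = 29.5; r = 33.3 − 29.5 = 3.8
F=9: d̂ = 0.7 + 3.6·9 = 33.1; r = 32.7 − 33.1 = -0.4
F=10: d̂ = 0.7 + 3.6·10 = 36.7; r = 42.5 − 36.7 = 5.8
F=11: d̂ = 0.7 + 3.6·11 = 40.3; r = 34.3 − 40.3 = -6
F=12: d̂ = 0.7 + 3.6·12 = 43.9; r = 45.9 − 43.9 = 2
F=13: d̂ = 0.7 + 3.6·13 = 47.5; r = 46.5 − 47.5 = -1
F=15: d̂ = 0.7 + 3.6·15 = 54.7; r = 60.1 − 54.7 = 5.4
F=16: d̂ = 0.7 + 3.6·16 = 58.3; r = 53.9 − 58.3 = -4.4
F=17: d̂ = 0.7 + 3.6·17 = 61.9; r = 60.7 − 61.9 = -1.2
SSE = 16 + 14.44 + 0.16 + 33.64 + 36 + 4 + 1 + 29.16 + 19.36 + 1.44 = 155.2

SSE = 155.2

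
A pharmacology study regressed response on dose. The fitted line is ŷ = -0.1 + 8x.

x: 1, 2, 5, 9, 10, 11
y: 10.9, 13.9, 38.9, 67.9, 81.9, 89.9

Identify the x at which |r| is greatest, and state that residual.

x=1: ŷ = -0.1 + 8·1 = 7.9; r = 10.9 − 7.9 = 3
x=2: ŷ = -0.1 + 8·2 = 15.9; r = 13.9 − 15.9 = -2
x=5: ŷ = -0.1 + 8·5 = 39.9; r = 38.9 − 39.9 = -1
x=9: ŷ = -0.1 + 8·9 = 71.9; r = 67.9 − 71.9 = -4
x=10: ŷ = -0.1 + 8·10 = 79.9; r = 81.9 − 79.9 = 2
x=11: ŷ = -0.1 + 8·11 = 87.9; r = 89.9 − 87.9 = 2
Largest |r| is 4 at x = 9, residual -4.

x = 9, r = -4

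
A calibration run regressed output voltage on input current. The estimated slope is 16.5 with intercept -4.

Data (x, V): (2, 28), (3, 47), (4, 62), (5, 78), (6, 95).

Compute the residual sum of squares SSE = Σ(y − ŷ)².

x=2: V̂ = -4 + 16.5·2 = 29; r = 28 − 29 = -1
x=3: V̂ = -4 + 16.5·3 = 45.5; r = 47 − 45.5 = 1.5
x=4: V̂ = -4 + 16.5·4 = 62; r = 62 − 62 = 0
x=5: V̂ = -4 + 16.5·5 = 78.5; r = 78 − 78.5 = -0.5
x=6: V̂ = -4 + 16.5·6 = 95; r = 95 − 95 = 0
SSE = 1 + 2.25 + 0 + 0.25 + 0 = 3.5

SSE = 3.5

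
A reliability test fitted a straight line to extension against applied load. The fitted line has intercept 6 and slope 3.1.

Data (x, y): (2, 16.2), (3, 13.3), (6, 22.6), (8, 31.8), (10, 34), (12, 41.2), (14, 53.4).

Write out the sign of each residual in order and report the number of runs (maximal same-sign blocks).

x=2: ŷ = 6 + 3.1·2 = 12.2; e = 16.2 − 12.2 = 4
x=3: ŷ = 6 + 3.1·3 = 15.3; e = 13.3 − 15.3 = -2
x=6: ŷ = 6 + 3.1·6 = 24.6; e = 22.6 − 24.6 = -2
x=8: ŷ = 6 + 3.1·8 = 30.8; e = 31.8 − 30.8 = 1
x=10: ŷ = 6 + 3.1·10 = 37; e = 34 − 37 = -3
x=12: ŷ = 6 + 3.1·12 = 43.2; e = 41.2 − 43.2 = -2
x=14: ŷ = 6 + 3.1·14 = 49.4; e = 53.4 − 49.4 = 4
Signs: + − − + − − +
Runs: +×1, −×2, +×1, −×2, +×1 → 5

5 runs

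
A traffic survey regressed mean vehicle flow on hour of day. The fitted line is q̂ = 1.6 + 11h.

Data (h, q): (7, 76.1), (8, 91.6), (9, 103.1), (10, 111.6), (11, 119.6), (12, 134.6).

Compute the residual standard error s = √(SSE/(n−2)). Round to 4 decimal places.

s = 2.5739

h=7: q̂ = 1.6 + 11·7 = 78.6; e = 76.1 − 78.6 = -2.5
h=8: q̂ = 1.6 + 11·8 = 89.6; e = 91.6 − 89.6 = 2
h=9: q̂ = 1.6 + 11·9 = 100.6; e = 103.1 − 100.6 = 2.5
h=10: q̂ = 1.6 + 11·10 = 111.6; e = 111.6 − 111.6 = 0
h=11: q̂ = 1.6 + 11·11 = 122.6; e = 119.6 − 122.6 = -3
h=12: q̂ = 1.6 + 11·12 = 133.6; e = 134.6 − 133.6 = 1
SSE = 6.25 + 4 + 6.25 + 0 + 9 + 1 = 26.5
s = √(26.5/4) = √6.625 ≈ 2.5739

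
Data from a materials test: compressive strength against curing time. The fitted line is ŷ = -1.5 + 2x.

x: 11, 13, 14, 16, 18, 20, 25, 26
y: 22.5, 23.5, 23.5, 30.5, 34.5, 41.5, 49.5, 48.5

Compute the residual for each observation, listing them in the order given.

x=11: ŷ = -1.5 + 2·11 = 20.5; e = 22.5 − 20.5 = 2
x=13: ŷ = -1.5 + 2·13 = 24.5; e = 23.5 − 24.5 = -1
x=14: ŷ = -1.5 + 2·14 = 26.5; e = 23.5 − 26.5 = -3
x=16: ŷ = -1.5 + 2·16 = 30.5; e = 30.5 − 30.5 = 0
x=18: ŷ = -1.5 + 2·18 = 34.5; e = 34.5 − 34.5 = 0
x=20: ŷ = -1.5 + 2·20 = 38.5; e = 41.5 − 38.5 = 3
x=25: ŷ = -1.5 + 2·25 = 48.5; e = 49.5 − 48.5 = 1
x=26: ŷ = -1.5 + 2·26 = 50.5; e = 48.5 − 50.5 = -2

2, -1, -3, 0, 0, 3, 1, -2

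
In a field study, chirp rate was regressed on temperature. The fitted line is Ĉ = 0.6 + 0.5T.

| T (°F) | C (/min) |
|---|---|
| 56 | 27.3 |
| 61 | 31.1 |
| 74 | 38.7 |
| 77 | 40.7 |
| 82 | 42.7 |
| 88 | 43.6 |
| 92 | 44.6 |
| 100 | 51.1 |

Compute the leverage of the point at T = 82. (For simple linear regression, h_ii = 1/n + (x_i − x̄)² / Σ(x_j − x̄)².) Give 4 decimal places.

h = 0.1317

T̄ = (56 + 61 + 74 + 77 + 82 + 88 + 92 + 100)/8 = 78.75
Σ(T − T̄)² = 517.562 + 315.062 + 22.5625 + 3.0625 + 10.5625 + 85.5625 + 175.562 + 451.562 = 1581.5
h = 1/8 + (3.25)²/1581.5 = 0.125 + 0.00667879 = 0.1317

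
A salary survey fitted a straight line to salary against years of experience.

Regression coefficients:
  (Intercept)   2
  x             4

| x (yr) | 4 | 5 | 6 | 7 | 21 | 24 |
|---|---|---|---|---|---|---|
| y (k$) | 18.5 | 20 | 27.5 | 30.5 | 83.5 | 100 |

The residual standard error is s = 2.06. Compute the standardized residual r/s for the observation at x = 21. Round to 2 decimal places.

-1.21

ŷ = 2 + 4·21 = 86
r = 83.5 − 86 = -2.5
r/s = -2.5 / 2.06 = -1.21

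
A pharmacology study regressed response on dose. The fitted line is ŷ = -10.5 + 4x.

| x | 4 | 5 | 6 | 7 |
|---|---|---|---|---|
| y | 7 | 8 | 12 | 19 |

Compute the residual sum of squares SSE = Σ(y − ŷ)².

x=4: ŷ = -10.5 + 4·4 = 5.5; r = 7 − 5.5 = 1.5
x=5: ŷ = -10.5 + 4·5 = 9.5; r = 8 − 9.5 = -1.5
x=6: ŷ = -10.5 + 4·6 = 13.5; r = 12 − 13.5 = -1.5
x=7: ŷ = -10.5 + 4·7 = 17.5; r = 19 − 17.5 = 1.5
SSE = 2.25 + 2.25 + 2.25 + 2.25 = 9

SSE = 9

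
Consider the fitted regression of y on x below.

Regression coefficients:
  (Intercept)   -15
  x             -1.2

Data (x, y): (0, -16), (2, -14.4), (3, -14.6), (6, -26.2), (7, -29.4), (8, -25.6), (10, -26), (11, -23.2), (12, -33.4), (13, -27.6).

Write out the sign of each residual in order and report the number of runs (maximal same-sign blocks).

x=0: ŷ = -15 − 1.2·0 = -15; e = -16 − (-15) = -1
x=2: ŷ = -15 − 1.2·2 = -17.4; e = -14.4 − (-17.4) = 3
x=3: ŷ = -15 − 1.2·3 = -18.6; e = -14.6 − (-18.6) = 4
x=6: ŷ = -15 − 1.2·6 = -22.2; e = -26.2 − (-22.2) = -4
x=7: ŷ = -15 − 1.2·7 = -23.4; e = -29.4 − (-23.4) = -6
x=8: ŷ = -15 − 1.2·8 = -24.6; e = -25.6 − (-24.6) = -1
x=10: ŷ = -15 − 1.2·10 = -27; e = -26 − (-27) = 1
x=11: ŷ = -15 − 1.2·11 = -28.2; e = -23.2 − (-28.2) = 5
x=12: ŷ = -15 − 1.2·12 = -29.4; e = -33.4 − (-29.4) = -4
x=13: ŷ = -15 − 1.2·13 = -30.6; e = -27.6 − (-30.6) = 3
Signs: − + + − − − + + − +
Runs: −×1, +×2, −×3, +×2, −×1, +×1 → 6

6 runs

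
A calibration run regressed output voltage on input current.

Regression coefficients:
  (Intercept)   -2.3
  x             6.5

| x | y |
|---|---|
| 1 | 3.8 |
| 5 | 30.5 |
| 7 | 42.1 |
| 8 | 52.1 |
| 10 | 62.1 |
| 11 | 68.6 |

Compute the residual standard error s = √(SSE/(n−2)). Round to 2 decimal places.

s = 1.41

x=1: ŷ = -2.3 + 6.5·1 = 4.2; e = 3.8 − 4.2 = -0.4
x=5: ŷ = -2.3 + 6.5·5 = 30.2; e = 30.5 − 30.2 = 0.3
x=7: ŷ = -2.3 + 6.5·7 = 43.2; e = 42.1 − 43.2 = -1.1
x=8: ŷ = -2.3 + 6.5·8 = 49.7; e = 52.1 − 49.7 = 2.4
x=10: ŷ = -2.3 + 6.5·10 = 62.7; e = 62.1 − 62.7 = -0.6
x=11: ŷ = -2.3 + 6.5·11 = 69.2; e = 68.6 − 69.2 = -0.6
SSE = 0.16 + 0.09 + 1.21 + 5.76 + 0.36 + 0.36 = 7.94
s = √(7.94/4) = √1.985 ≈ 1.41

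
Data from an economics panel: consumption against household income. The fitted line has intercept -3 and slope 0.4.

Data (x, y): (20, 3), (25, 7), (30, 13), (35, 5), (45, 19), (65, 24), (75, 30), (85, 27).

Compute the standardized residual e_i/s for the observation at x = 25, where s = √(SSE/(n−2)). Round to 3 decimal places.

0.000

x=20: ŷ = -3 + 0.4·20 = 5; e = 3 − 5 = -2
x=25: ŷ = -3 + 0.4·25 = 7; e = 7 − 7 = 0
x=30: ŷ = -3 + 0.4·30 = 9; e = 13 − 9 = 4
x=35: ŷ = -3 + 0.4·35 = 11; e = 5 − 11 = -6
x=45: ŷ = -3 + 0.4·45 = 15; e = 19 − 15 = 4
x=65: ŷ = -3 + 0.4·65 = 23; e = 24 − 23 = 1
x=75: ŷ = -3 + 0.4·75 = 27; e = 30 − 27 = 3
x=85: ŷ = -3 + 0.4·85 = 31; e = 27 − 31 = -4
SSE = 4 + 0 + 16 + 36 + 16 + 1 + 9 + 16 = 98
s = √(98/6) = 4.04145
e/s = 0 / 4.04145 = 0.000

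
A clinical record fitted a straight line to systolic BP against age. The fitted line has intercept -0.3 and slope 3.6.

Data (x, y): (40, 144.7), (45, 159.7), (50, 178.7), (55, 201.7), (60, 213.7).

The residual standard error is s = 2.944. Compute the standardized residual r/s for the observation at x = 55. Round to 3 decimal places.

ŷ = -0.3 + 3.6·55 = 197.7
r = 201.7 − 197.7 = 4
r/s = 4 / 2.944 = 1.359

1.359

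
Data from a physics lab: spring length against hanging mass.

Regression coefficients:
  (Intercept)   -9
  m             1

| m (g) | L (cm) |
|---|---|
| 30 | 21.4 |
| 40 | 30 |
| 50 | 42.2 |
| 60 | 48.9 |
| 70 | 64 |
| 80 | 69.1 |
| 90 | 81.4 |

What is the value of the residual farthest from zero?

e = 3

m=30: ŷ = -9 + 30 = 21; e = 21.4 − 21 = 0.4
m=40: ŷ = -9 + 40 = 31; e = 30 − 31 = -1
m=50: ŷ = -9 + 50 = 41; e = 42.2 − 41 = 1.2
m=60: ŷ = -9 + 60 = 51; e = 48.9 − 51 = -2.1
m=70: ŷ = -9 + 70 = 61; e = 64 − 61 = 3
m=80: ŷ = -9 + 80 = 71; e = 69.1 − 71 = -1.9
m=90: ŷ = -9 + 90 = 81; e = 81.4 − 81 = 0.4
Largest |e| is 3 at m = 70, residual 3.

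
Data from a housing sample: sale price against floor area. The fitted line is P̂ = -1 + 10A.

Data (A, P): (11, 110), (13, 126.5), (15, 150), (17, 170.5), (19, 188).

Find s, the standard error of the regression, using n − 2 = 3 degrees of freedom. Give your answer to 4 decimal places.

A=11: P̂ = -1 + 10·11 = 109; r = 110 − 109 = 1
A=13: P̂ = -1 + 10·13 = 129; r = 126.5 − 129 = -2.5
A=15: P̂ = -1 + 10·15 = 149; r = 150 − 149 = 1
A=17: P̂ = -1 + 10·17 = 169; r = 170.5 − 169 = 1.5
A=19: P̂ = -1 + 10·19 = 189; r = 188 − 189 = -1
SSE = 1 + 6.25 + 1 + 2.25 + 1 = 11.5
s = √(11.5/3) = √3.83333 ≈ 1.9579

s = 1.9579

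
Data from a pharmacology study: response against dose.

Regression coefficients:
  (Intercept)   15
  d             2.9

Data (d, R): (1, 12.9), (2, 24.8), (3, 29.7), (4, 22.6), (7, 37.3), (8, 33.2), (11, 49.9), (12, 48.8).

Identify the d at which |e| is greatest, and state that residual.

d = 3, e = 6

d=1: R̂ = 15 + 2.9·1 = 17.9; e = 12.9 − 17.9 = -5
d=2: R̂ = 15 + 2.9·2 = 20.8; e = 24.8 − 20.8 = 4
d=3: R̂ = 15 + 2.9·3 = 23.7; e = 29.7 − 23.7 = 6
d=4: R̂ = 15 + 2.9·4 = 26.6; e = 22.6 − 26.6 = -4
d=7: R̂ = 15 + 2.9·7 = 35.3; e = 37.3 − 35.3 = 2
d=8: R̂ = 15 + 2.9·8 = 38.2; e = 33.2 − 38.2 = -5
d=11: R̂ = 15 + 2.9·11 = 46.9; e = 49.9 − 46.9 = 3
d=12: R̂ = 15 + 2.9·12 = 49.8; e = 48.8 − 49.8 = -1
Largest |e| is 6 at d = 3, residual 6.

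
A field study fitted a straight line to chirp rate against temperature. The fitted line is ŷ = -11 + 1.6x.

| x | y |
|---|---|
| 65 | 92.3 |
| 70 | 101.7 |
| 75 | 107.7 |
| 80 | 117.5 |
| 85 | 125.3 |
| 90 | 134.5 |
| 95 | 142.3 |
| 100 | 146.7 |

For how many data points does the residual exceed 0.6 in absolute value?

x=65: ŷ = -11 + 1.6·65 = 93; e = 92.3 − 93 = -0.7
x=70: ŷ = -11 + 1.6·70 = 101; e = 101.7 − 101 = 0.7
x=75: ŷ = -11 + 1.6·75 = 109; e = 107.7 − 109 = -1.3
x=80: ŷ = -11 + 1.6·80 = 117; e = 117.5 − 117 = 0.5
x=85: ŷ = -11 + 1.6·85 = 125; e = 125.3 − 125 = 0.3
x=90: ŷ = -11 + 1.6·90 = 133; e = 134.5 − 133 = 1.5
x=95: ŷ = -11 + 1.6·95 = 141; e = 142.3 − 141 = 1.3
x=100: ŷ = -11 + 1.6·100 = 149; e = 146.7 − 149 = -2.3
|e| > 0.6: x=65 (|e|=0.7), x=70 (|e|=0.7), x=75 (|e|=1.3), x=90 (|e|=1.5), x=95 (|e|=1.3), x=100 (|e|=2.3) → 6

6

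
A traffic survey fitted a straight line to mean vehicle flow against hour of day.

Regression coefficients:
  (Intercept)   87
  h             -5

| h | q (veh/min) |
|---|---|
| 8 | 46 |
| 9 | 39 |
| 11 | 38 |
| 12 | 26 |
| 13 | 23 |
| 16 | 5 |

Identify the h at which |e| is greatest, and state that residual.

h = 11, e = 6

h=8: ŷ = 87 − 5·8 = 47; e = 46 − 47 = -1
h=9: ŷ = 87 − 5·9 = 42; e = 39 − 42 = -3
h=11: ŷ = 87 − 5·11 = 32; e = 38 − 32 = 6
h=12: ŷ = 87 − 5·12 = 27; e = 26 − 27 = -1
h=13: ŷ = 87 − 5·13 = 22; e = 23 − 22 = 1
h=16: ŷ = 87 − 5·16 = 7; e = 5 − 7 = -2
Largest |e| is 6 at h = 11, residual 6.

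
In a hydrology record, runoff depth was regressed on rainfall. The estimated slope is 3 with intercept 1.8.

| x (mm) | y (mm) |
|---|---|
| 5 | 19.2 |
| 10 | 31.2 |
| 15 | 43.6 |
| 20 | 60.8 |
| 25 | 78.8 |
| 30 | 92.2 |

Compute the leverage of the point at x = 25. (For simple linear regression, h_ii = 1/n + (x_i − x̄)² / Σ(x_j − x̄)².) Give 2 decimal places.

h = 0.30

x̄ = (5 + 10 + 15 + 20 + 25 + 30)/6 = 17.5
Σ(x − x̄)² = 156.25 + 56.25 + 6.25 + 6.25 + 56.25 + 156.25 = 437.5
h = 1/6 + (7.5)²/437.5 = 0.166667 + 0.128571 = 0.30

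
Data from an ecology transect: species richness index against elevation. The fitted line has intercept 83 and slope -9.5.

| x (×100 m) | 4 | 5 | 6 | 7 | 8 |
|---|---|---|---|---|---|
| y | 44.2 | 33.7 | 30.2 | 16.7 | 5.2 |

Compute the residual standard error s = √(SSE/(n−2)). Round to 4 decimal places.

x=4: ŷ = 83 − 9.5·4 = 45; e = 44.2 − 45 = -0.8
x=5: ŷ = 83 − 9.5·5 = 35.5; e = 33.7 − 35.5 = -1.8
x=6: ŷ = 83 − 9.5·6 = 26; e = 30.2 − 26 = 4.2
x=7: ŷ = 83 − 9.5·7 = 16.5; e = 16.7 − 16.5 = 0.2
x=8: ŷ = 83 − 9.5·8 = 7; e = 5.2 − 7 = -1.8
SSE = 0.64 + 3.24 + 17.64 + 0.04 + 3.24 = 24.8
s = √(24.8/3) = √8.26667 ≈ 2.8752

s = 2.8752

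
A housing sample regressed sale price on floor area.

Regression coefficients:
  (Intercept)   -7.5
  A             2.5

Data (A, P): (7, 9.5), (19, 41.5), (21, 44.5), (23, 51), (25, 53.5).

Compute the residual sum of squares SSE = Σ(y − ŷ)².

A=7: ŷ = -7.5 + 2.5·7 = 10; e = 9.5 − 10 = -0.5
A=19: ŷ = -7.5 + 2.5·19 = 40; e = 41.5 − 40 = 1.5
A=21: ŷ = -7.5 + 2.5·21 = 45; e = 44.5 − 45 = -0.5
A=23: ŷ = -7.5 + 2.5·23 = 50; e = 51 − 50 = 1
A=25: ŷ = -7.5 + 2.5·25 = 55; e = 53.5 − 55 = -1.5
SSE = 0.25 + 2.25 + 0.25 + 1 + 2.25 = 6

SSE = 6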